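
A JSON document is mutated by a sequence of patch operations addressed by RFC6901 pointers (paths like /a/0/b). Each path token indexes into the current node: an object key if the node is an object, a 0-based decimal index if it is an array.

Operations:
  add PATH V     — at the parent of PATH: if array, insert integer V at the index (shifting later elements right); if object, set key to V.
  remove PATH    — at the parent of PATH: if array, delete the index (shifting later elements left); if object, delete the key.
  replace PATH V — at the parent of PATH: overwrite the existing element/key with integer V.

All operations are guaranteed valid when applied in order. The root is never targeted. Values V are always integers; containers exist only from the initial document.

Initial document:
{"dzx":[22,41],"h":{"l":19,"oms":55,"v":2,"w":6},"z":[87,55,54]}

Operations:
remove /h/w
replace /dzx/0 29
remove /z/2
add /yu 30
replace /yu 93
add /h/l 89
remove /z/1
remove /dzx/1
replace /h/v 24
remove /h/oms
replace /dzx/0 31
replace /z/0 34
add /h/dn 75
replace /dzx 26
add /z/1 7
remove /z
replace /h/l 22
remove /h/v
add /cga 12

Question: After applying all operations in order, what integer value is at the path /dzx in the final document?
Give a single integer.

Answer: 26

Derivation:
After op 1 (remove /h/w): {"dzx":[22,41],"h":{"l":19,"oms":55,"v":2},"z":[87,55,54]}
After op 2 (replace /dzx/0 29): {"dzx":[29,41],"h":{"l":19,"oms":55,"v":2},"z":[87,55,54]}
After op 3 (remove /z/2): {"dzx":[29,41],"h":{"l":19,"oms":55,"v":2},"z":[87,55]}
After op 4 (add /yu 30): {"dzx":[29,41],"h":{"l":19,"oms":55,"v":2},"yu":30,"z":[87,55]}
After op 5 (replace /yu 93): {"dzx":[29,41],"h":{"l":19,"oms":55,"v":2},"yu":93,"z":[87,55]}
After op 6 (add /h/l 89): {"dzx":[29,41],"h":{"l":89,"oms":55,"v":2},"yu":93,"z":[87,55]}
After op 7 (remove /z/1): {"dzx":[29,41],"h":{"l":89,"oms":55,"v":2},"yu":93,"z":[87]}
After op 8 (remove /dzx/1): {"dzx":[29],"h":{"l":89,"oms":55,"v":2},"yu":93,"z":[87]}
After op 9 (replace /h/v 24): {"dzx":[29],"h":{"l":89,"oms":55,"v":24},"yu":93,"z":[87]}
After op 10 (remove /h/oms): {"dzx":[29],"h":{"l":89,"v":24},"yu":93,"z":[87]}
After op 11 (replace /dzx/0 31): {"dzx":[31],"h":{"l":89,"v":24},"yu":93,"z":[87]}
After op 12 (replace /z/0 34): {"dzx":[31],"h":{"l":89,"v":24},"yu":93,"z":[34]}
After op 13 (add /h/dn 75): {"dzx":[31],"h":{"dn":75,"l":89,"v":24},"yu":93,"z":[34]}
After op 14 (replace /dzx 26): {"dzx":26,"h":{"dn":75,"l":89,"v":24},"yu":93,"z":[34]}
After op 15 (add /z/1 7): {"dzx":26,"h":{"dn":75,"l":89,"v":24},"yu":93,"z":[34,7]}
After op 16 (remove /z): {"dzx":26,"h":{"dn":75,"l":89,"v":24},"yu":93}
After op 17 (replace /h/l 22): {"dzx":26,"h":{"dn":75,"l":22,"v":24},"yu":93}
After op 18 (remove /h/v): {"dzx":26,"h":{"dn":75,"l":22},"yu":93}
After op 19 (add /cga 12): {"cga":12,"dzx":26,"h":{"dn":75,"l":22},"yu":93}
Value at /dzx: 26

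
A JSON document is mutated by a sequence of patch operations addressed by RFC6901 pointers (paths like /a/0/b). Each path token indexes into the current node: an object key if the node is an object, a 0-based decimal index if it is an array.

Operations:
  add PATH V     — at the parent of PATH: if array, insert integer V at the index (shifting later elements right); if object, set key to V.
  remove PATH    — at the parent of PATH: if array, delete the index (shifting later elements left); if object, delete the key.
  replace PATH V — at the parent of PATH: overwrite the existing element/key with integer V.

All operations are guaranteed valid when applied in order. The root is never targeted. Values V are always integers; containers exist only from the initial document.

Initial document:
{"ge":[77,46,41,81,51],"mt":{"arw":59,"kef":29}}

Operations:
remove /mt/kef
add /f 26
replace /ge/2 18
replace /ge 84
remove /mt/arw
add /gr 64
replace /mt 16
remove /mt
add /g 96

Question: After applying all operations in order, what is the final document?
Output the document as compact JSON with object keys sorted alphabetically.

Answer: {"f":26,"g":96,"ge":84,"gr":64}

Derivation:
After op 1 (remove /mt/kef): {"ge":[77,46,41,81,51],"mt":{"arw":59}}
After op 2 (add /f 26): {"f":26,"ge":[77,46,41,81,51],"mt":{"arw":59}}
After op 3 (replace /ge/2 18): {"f":26,"ge":[77,46,18,81,51],"mt":{"arw":59}}
After op 4 (replace /ge 84): {"f":26,"ge":84,"mt":{"arw":59}}
After op 5 (remove /mt/arw): {"f":26,"ge":84,"mt":{}}
After op 6 (add /gr 64): {"f":26,"ge":84,"gr":64,"mt":{}}
After op 7 (replace /mt 16): {"f":26,"ge":84,"gr":64,"mt":16}
After op 8 (remove /mt): {"f":26,"ge":84,"gr":64}
After op 9 (add /g 96): {"f":26,"g":96,"ge":84,"gr":64}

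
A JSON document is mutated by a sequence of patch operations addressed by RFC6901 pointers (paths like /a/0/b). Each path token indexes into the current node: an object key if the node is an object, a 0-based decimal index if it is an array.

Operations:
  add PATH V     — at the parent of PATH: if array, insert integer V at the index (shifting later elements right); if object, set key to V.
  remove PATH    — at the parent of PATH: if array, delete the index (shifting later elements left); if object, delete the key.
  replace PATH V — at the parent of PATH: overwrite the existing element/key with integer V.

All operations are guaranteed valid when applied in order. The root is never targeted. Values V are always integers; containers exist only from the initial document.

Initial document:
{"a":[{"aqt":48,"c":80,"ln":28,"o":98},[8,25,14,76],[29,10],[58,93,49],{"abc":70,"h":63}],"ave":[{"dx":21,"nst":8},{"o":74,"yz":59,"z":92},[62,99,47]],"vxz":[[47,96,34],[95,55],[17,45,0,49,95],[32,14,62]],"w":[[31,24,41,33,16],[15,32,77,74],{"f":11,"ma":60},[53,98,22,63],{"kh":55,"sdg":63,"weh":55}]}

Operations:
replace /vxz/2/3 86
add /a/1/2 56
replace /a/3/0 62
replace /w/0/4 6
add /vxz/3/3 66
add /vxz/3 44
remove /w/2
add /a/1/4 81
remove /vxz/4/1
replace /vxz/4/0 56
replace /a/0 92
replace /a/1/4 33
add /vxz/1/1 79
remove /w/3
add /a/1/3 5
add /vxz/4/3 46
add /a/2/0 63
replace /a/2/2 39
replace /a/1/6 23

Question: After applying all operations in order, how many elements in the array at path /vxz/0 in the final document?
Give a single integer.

After op 1 (replace /vxz/2/3 86): {"a":[{"aqt":48,"c":80,"ln":28,"o":98},[8,25,14,76],[29,10],[58,93,49],{"abc":70,"h":63}],"ave":[{"dx":21,"nst":8},{"o":74,"yz":59,"z":92},[62,99,47]],"vxz":[[47,96,34],[95,55],[17,45,0,86,95],[32,14,62]],"w":[[31,24,41,33,16],[15,32,77,74],{"f":11,"ma":60},[53,98,22,63],{"kh":55,"sdg":63,"weh":55}]}
After op 2 (add /a/1/2 56): {"a":[{"aqt":48,"c":80,"ln":28,"o":98},[8,25,56,14,76],[29,10],[58,93,49],{"abc":70,"h":63}],"ave":[{"dx":21,"nst":8},{"o":74,"yz":59,"z":92},[62,99,47]],"vxz":[[47,96,34],[95,55],[17,45,0,86,95],[32,14,62]],"w":[[31,24,41,33,16],[15,32,77,74],{"f":11,"ma":60},[53,98,22,63],{"kh":55,"sdg":63,"weh":55}]}
After op 3 (replace /a/3/0 62): {"a":[{"aqt":48,"c":80,"ln":28,"o":98},[8,25,56,14,76],[29,10],[62,93,49],{"abc":70,"h":63}],"ave":[{"dx":21,"nst":8},{"o":74,"yz":59,"z":92},[62,99,47]],"vxz":[[47,96,34],[95,55],[17,45,0,86,95],[32,14,62]],"w":[[31,24,41,33,16],[15,32,77,74],{"f":11,"ma":60},[53,98,22,63],{"kh":55,"sdg":63,"weh":55}]}
After op 4 (replace /w/0/4 6): {"a":[{"aqt":48,"c":80,"ln":28,"o":98},[8,25,56,14,76],[29,10],[62,93,49],{"abc":70,"h":63}],"ave":[{"dx":21,"nst":8},{"o":74,"yz":59,"z":92},[62,99,47]],"vxz":[[47,96,34],[95,55],[17,45,0,86,95],[32,14,62]],"w":[[31,24,41,33,6],[15,32,77,74],{"f":11,"ma":60},[53,98,22,63],{"kh":55,"sdg":63,"weh":55}]}
After op 5 (add /vxz/3/3 66): {"a":[{"aqt":48,"c":80,"ln":28,"o":98},[8,25,56,14,76],[29,10],[62,93,49],{"abc":70,"h":63}],"ave":[{"dx":21,"nst":8},{"o":74,"yz":59,"z":92},[62,99,47]],"vxz":[[47,96,34],[95,55],[17,45,0,86,95],[32,14,62,66]],"w":[[31,24,41,33,6],[15,32,77,74],{"f":11,"ma":60},[53,98,22,63],{"kh":55,"sdg":63,"weh":55}]}
After op 6 (add /vxz/3 44): {"a":[{"aqt":48,"c":80,"ln":28,"o":98},[8,25,56,14,76],[29,10],[62,93,49],{"abc":70,"h":63}],"ave":[{"dx":21,"nst":8},{"o":74,"yz":59,"z":92},[62,99,47]],"vxz":[[47,96,34],[95,55],[17,45,0,86,95],44,[32,14,62,66]],"w":[[31,24,41,33,6],[15,32,77,74],{"f":11,"ma":60},[53,98,22,63],{"kh":55,"sdg":63,"weh":55}]}
After op 7 (remove /w/2): {"a":[{"aqt":48,"c":80,"ln":28,"o":98},[8,25,56,14,76],[29,10],[62,93,49],{"abc":70,"h":63}],"ave":[{"dx":21,"nst":8},{"o":74,"yz":59,"z":92},[62,99,47]],"vxz":[[47,96,34],[95,55],[17,45,0,86,95],44,[32,14,62,66]],"w":[[31,24,41,33,6],[15,32,77,74],[53,98,22,63],{"kh":55,"sdg":63,"weh":55}]}
After op 8 (add /a/1/4 81): {"a":[{"aqt":48,"c":80,"ln":28,"o":98},[8,25,56,14,81,76],[29,10],[62,93,49],{"abc":70,"h":63}],"ave":[{"dx":21,"nst":8},{"o":74,"yz":59,"z":92},[62,99,47]],"vxz":[[47,96,34],[95,55],[17,45,0,86,95],44,[32,14,62,66]],"w":[[31,24,41,33,6],[15,32,77,74],[53,98,22,63],{"kh":55,"sdg":63,"weh":55}]}
After op 9 (remove /vxz/4/1): {"a":[{"aqt":48,"c":80,"ln":28,"o":98},[8,25,56,14,81,76],[29,10],[62,93,49],{"abc":70,"h":63}],"ave":[{"dx":21,"nst":8},{"o":74,"yz":59,"z":92},[62,99,47]],"vxz":[[47,96,34],[95,55],[17,45,0,86,95],44,[32,62,66]],"w":[[31,24,41,33,6],[15,32,77,74],[53,98,22,63],{"kh":55,"sdg":63,"weh":55}]}
After op 10 (replace /vxz/4/0 56): {"a":[{"aqt":48,"c":80,"ln":28,"o":98},[8,25,56,14,81,76],[29,10],[62,93,49],{"abc":70,"h":63}],"ave":[{"dx":21,"nst":8},{"o":74,"yz":59,"z":92},[62,99,47]],"vxz":[[47,96,34],[95,55],[17,45,0,86,95],44,[56,62,66]],"w":[[31,24,41,33,6],[15,32,77,74],[53,98,22,63],{"kh":55,"sdg":63,"weh":55}]}
After op 11 (replace /a/0 92): {"a":[92,[8,25,56,14,81,76],[29,10],[62,93,49],{"abc":70,"h":63}],"ave":[{"dx":21,"nst":8},{"o":74,"yz":59,"z":92},[62,99,47]],"vxz":[[47,96,34],[95,55],[17,45,0,86,95],44,[56,62,66]],"w":[[31,24,41,33,6],[15,32,77,74],[53,98,22,63],{"kh":55,"sdg":63,"weh":55}]}
After op 12 (replace /a/1/4 33): {"a":[92,[8,25,56,14,33,76],[29,10],[62,93,49],{"abc":70,"h":63}],"ave":[{"dx":21,"nst":8},{"o":74,"yz":59,"z":92},[62,99,47]],"vxz":[[47,96,34],[95,55],[17,45,0,86,95],44,[56,62,66]],"w":[[31,24,41,33,6],[15,32,77,74],[53,98,22,63],{"kh":55,"sdg":63,"weh":55}]}
After op 13 (add /vxz/1/1 79): {"a":[92,[8,25,56,14,33,76],[29,10],[62,93,49],{"abc":70,"h":63}],"ave":[{"dx":21,"nst":8},{"o":74,"yz":59,"z":92},[62,99,47]],"vxz":[[47,96,34],[95,79,55],[17,45,0,86,95],44,[56,62,66]],"w":[[31,24,41,33,6],[15,32,77,74],[53,98,22,63],{"kh":55,"sdg":63,"weh":55}]}
After op 14 (remove /w/3): {"a":[92,[8,25,56,14,33,76],[29,10],[62,93,49],{"abc":70,"h":63}],"ave":[{"dx":21,"nst":8},{"o":74,"yz":59,"z":92},[62,99,47]],"vxz":[[47,96,34],[95,79,55],[17,45,0,86,95],44,[56,62,66]],"w":[[31,24,41,33,6],[15,32,77,74],[53,98,22,63]]}
After op 15 (add /a/1/3 5): {"a":[92,[8,25,56,5,14,33,76],[29,10],[62,93,49],{"abc":70,"h":63}],"ave":[{"dx":21,"nst":8},{"o":74,"yz":59,"z":92},[62,99,47]],"vxz":[[47,96,34],[95,79,55],[17,45,0,86,95],44,[56,62,66]],"w":[[31,24,41,33,6],[15,32,77,74],[53,98,22,63]]}
After op 16 (add /vxz/4/3 46): {"a":[92,[8,25,56,5,14,33,76],[29,10],[62,93,49],{"abc":70,"h":63}],"ave":[{"dx":21,"nst":8},{"o":74,"yz":59,"z":92},[62,99,47]],"vxz":[[47,96,34],[95,79,55],[17,45,0,86,95],44,[56,62,66,46]],"w":[[31,24,41,33,6],[15,32,77,74],[53,98,22,63]]}
After op 17 (add /a/2/0 63): {"a":[92,[8,25,56,5,14,33,76],[63,29,10],[62,93,49],{"abc":70,"h":63}],"ave":[{"dx":21,"nst":8},{"o":74,"yz":59,"z":92},[62,99,47]],"vxz":[[47,96,34],[95,79,55],[17,45,0,86,95],44,[56,62,66,46]],"w":[[31,24,41,33,6],[15,32,77,74],[53,98,22,63]]}
After op 18 (replace /a/2/2 39): {"a":[92,[8,25,56,5,14,33,76],[63,29,39],[62,93,49],{"abc":70,"h":63}],"ave":[{"dx":21,"nst":8},{"o":74,"yz":59,"z":92},[62,99,47]],"vxz":[[47,96,34],[95,79,55],[17,45,0,86,95],44,[56,62,66,46]],"w":[[31,24,41,33,6],[15,32,77,74],[53,98,22,63]]}
After op 19 (replace /a/1/6 23): {"a":[92,[8,25,56,5,14,33,23],[63,29,39],[62,93,49],{"abc":70,"h":63}],"ave":[{"dx":21,"nst":8},{"o":74,"yz":59,"z":92},[62,99,47]],"vxz":[[47,96,34],[95,79,55],[17,45,0,86,95],44,[56,62,66,46]],"w":[[31,24,41,33,6],[15,32,77,74],[53,98,22,63]]}
Size at path /vxz/0: 3

Answer: 3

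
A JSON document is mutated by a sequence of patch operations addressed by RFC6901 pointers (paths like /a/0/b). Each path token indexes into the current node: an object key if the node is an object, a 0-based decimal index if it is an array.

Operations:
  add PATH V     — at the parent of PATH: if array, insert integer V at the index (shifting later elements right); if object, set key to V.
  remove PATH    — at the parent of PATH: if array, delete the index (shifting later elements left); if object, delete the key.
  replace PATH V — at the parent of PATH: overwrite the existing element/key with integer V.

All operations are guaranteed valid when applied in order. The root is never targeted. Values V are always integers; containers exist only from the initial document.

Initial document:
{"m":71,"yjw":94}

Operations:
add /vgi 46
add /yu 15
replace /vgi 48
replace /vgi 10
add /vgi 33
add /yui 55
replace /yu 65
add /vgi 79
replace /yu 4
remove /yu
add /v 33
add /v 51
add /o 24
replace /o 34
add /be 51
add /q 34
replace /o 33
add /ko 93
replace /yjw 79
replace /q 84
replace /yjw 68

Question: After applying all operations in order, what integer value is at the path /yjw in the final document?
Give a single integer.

After op 1 (add /vgi 46): {"m":71,"vgi":46,"yjw":94}
After op 2 (add /yu 15): {"m":71,"vgi":46,"yjw":94,"yu":15}
After op 3 (replace /vgi 48): {"m":71,"vgi":48,"yjw":94,"yu":15}
After op 4 (replace /vgi 10): {"m":71,"vgi":10,"yjw":94,"yu":15}
After op 5 (add /vgi 33): {"m":71,"vgi":33,"yjw":94,"yu":15}
After op 6 (add /yui 55): {"m":71,"vgi":33,"yjw":94,"yu":15,"yui":55}
After op 7 (replace /yu 65): {"m":71,"vgi":33,"yjw":94,"yu":65,"yui":55}
After op 8 (add /vgi 79): {"m":71,"vgi":79,"yjw":94,"yu":65,"yui":55}
After op 9 (replace /yu 4): {"m":71,"vgi":79,"yjw":94,"yu":4,"yui":55}
After op 10 (remove /yu): {"m":71,"vgi":79,"yjw":94,"yui":55}
After op 11 (add /v 33): {"m":71,"v":33,"vgi":79,"yjw":94,"yui":55}
After op 12 (add /v 51): {"m":71,"v":51,"vgi":79,"yjw":94,"yui":55}
After op 13 (add /o 24): {"m":71,"o":24,"v":51,"vgi":79,"yjw":94,"yui":55}
After op 14 (replace /o 34): {"m":71,"o":34,"v":51,"vgi":79,"yjw":94,"yui":55}
After op 15 (add /be 51): {"be":51,"m":71,"o":34,"v":51,"vgi":79,"yjw":94,"yui":55}
After op 16 (add /q 34): {"be":51,"m":71,"o":34,"q":34,"v":51,"vgi":79,"yjw":94,"yui":55}
After op 17 (replace /o 33): {"be":51,"m":71,"o":33,"q":34,"v":51,"vgi":79,"yjw":94,"yui":55}
After op 18 (add /ko 93): {"be":51,"ko":93,"m":71,"o":33,"q":34,"v":51,"vgi":79,"yjw":94,"yui":55}
After op 19 (replace /yjw 79): {"be":51,"ko":93,"m":71,"o":33,"q":34,"v":51,"vgi":79,"yjw":79,"yui":55}
After op 20 (replace /q 84): {"be":51,"ko":93,"m":71,"o":33,"q":84,"v":51,"vgi":79,"yjw":79,"yui":55}
After op 21 (replace /yjw 68): {"be":51,"ko":93,"m":71,"o":33,"q":84,"v":51,"vgi":79,"yjw":68,"yui":55}
Value at /yjw: 68

Answer: 68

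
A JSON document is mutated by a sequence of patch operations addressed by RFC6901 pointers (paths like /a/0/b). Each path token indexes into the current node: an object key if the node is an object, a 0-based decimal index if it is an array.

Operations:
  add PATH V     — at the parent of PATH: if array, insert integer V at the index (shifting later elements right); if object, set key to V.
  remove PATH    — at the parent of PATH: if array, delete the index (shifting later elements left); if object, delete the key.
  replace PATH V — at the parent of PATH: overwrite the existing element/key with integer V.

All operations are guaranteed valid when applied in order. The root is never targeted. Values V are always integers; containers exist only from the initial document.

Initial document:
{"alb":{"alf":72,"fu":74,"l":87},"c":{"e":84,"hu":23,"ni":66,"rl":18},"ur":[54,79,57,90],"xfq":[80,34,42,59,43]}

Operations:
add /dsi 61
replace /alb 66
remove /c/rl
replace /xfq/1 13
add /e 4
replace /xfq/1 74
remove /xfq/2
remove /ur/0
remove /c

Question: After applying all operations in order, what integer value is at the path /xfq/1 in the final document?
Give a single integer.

After op 1 (add /dsi 61): {"alb":{"alf":72,"fu":74,"l":87},"c":{"e":84,"hu":23,"ni":66,"rl":18},"dsi":61,"ur":[54,79,57,90],"xfq":[80,34,42,59,43]}
After op 2 (replace /alb 66): {"alb":66,"c":{"e":84,"hu":23,"ni":66,"rl":18},"dsi":61,"ur":[54,79,57,90],"xfq":[80,34,42,59,43]}
After op 3 (remove /c/rl): {"alb":66,"c":{"e":84,"hu":23,"ni":66},"dsi":61,"ur":[54,79,57,90],"xfq":[80,34,42,59,43]}
After op 4 (replace /xfq/1 13): {"alb":66,"c":{"e":84,"hu":23,"ni":66},"dsi":61,"ur":[54,79,57,90],"xfq":[80,13,42,59,43]}
After op 5 (add /e 4): {"alb":66,"c":{"e":84,"hu":23,"ni":66},"dsi":61,"e":4,"ur":[54,79,57,90],"xfq":[80,13,42,59,43]}
After op 6 (replace /xfq/1 74): {"alb":66,"c":{"e":84,"hu":23,"ni":66},"dsi":61,"e":4,"ur":[54,79,57,90],"xfq":[80,74,42,59,43]}
After op 7 (remove /xfq/2): {"alb":66,"c":{"e":84,"hu":23,"ni":66},"dsi":61,"e":4,"ur":[54,79,57,90],"xfq":[80,74,59,43]}
After op 8 (remove /ur/0): {"alb":66,"c":{"e":84,"hu":23,"ni":66},"dsi":61,"e":4,"ur":[79,57,90],"xfq":[80,74,59,43]}
After op 9 (remove /c): {"alb":66,"dsi":61,"e":4,"ur":[79,57,90],"xfq":[80,74,59,43]}
Value at /xfq/1: 74

Answer: 74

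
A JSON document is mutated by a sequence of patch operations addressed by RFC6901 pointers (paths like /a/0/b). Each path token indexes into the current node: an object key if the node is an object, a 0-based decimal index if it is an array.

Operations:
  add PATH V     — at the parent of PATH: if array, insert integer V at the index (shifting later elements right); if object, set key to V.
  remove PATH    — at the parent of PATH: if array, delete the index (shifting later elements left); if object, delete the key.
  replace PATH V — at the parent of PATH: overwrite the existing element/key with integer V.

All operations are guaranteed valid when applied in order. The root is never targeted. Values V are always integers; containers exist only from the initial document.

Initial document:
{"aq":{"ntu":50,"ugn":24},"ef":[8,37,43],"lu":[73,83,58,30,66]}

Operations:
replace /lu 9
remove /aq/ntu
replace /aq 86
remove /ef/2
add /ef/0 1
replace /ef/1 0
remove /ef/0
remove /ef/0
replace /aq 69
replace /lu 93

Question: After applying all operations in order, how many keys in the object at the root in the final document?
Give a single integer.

Answer: 3

Derivation:
After op 1 (replace /lu 9): {"aq":{"ntu":50,"ugn":24},"ef":[8,37,43],"lu":9}
After op 2 (remove /aq/ntu): {"aq":{"ugn":24},"ef":[8,37,43],"lu":9}
After op 3 (replace /aq 86): {"aq":86,"ef":[8,37,43],"lu":9}
After op 4 (remove /ef/2): {"aq":86,"ef":[8,37],"lu":9}
After op 5 (add /ef/0 1): {"aq":86,"ef":[1,8,37],"lu":9}
After op 6 (replace /ef/1 0): {"aq":86,"ef":[1,0,37],"lu":9}
After op 7 (remove /ef/0): {"aq":86,"ef":[0,37],"lu":9}
After op 8 (remove /ef/0): {"aq":86,"ef":[37],"lu":9}
After op 9 (replace /aq 69): {"aq":69,"ef":[37],"lu":9}
After op 10 (replace /lu 93): {"aq":69,"ef":[37],"lu":93}
Size at the root: 3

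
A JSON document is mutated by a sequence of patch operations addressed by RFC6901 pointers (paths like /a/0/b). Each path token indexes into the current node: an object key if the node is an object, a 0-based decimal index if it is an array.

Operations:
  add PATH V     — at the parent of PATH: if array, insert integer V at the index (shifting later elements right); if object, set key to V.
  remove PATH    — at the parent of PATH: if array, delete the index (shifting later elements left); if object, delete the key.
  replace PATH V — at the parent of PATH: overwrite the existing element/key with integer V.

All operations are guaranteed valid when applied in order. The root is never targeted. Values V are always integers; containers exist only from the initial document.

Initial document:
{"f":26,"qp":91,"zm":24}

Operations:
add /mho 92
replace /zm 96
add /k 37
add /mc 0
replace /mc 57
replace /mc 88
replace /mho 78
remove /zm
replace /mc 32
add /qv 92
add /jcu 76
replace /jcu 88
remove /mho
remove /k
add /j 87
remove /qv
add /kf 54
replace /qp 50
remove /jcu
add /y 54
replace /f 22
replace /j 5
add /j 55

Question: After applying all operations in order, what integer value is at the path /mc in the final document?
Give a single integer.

Answer: 32

Derivation:
After op 1 (add /mho 92): {"f":26,"mho":92,"qp":91,"zm":24}
After op 2 (replace /zm 96): {"f":26,"mho":92,"qp":91,"zm":96}
After op 3 (add /k 37): {"f":26,"k":37,"mho":92,"qp":91,"zm":96}
After op 4 (add /mc 0): {"f":26,"k":37,"mc":0,"mho":92,"qp":91,"zm":96}
After op 5 (replace /mc 57): {"f":26,"k":37,"mc":57,"mho":92,"qp":91,"zm":96}
After op 6 (replace /mc 88): {"f":26,"k":37,"mc":88,"mho":92,"qp":91,"zm":96}
After op 7 (replace /mho 78): {"f":26,"k":37,"mc":88,"mho":78,"qp":91,"zm":96}
After op 8 (remove /zm): {"f":26,"k":37,"mc":88,"mho":78,"qp":91}
After op 9 (replace /mc 32): {"f":26,"k":37,"mc":32,"mho":78,"qp":91}
After op 10 (add /qv 92): {"f":26,"k":37,"mc":32,"mho":78,"qp":91,"qv":92}
After op 11 (add /jcu 76): {"f":26,"jcu":76,"k":37,"mc":32,"mho":78,"qp":91,"qv":92}
After op 12 (replace /jcu 88): {"f":26,"jcu":88,"k":37,"mc":32,"mho":78,"qp":91,"qv":92}
After op 13 (remove /mho): {"f":26,"jcu":88,"k":37,"mc":32,"qp":91,"qv":92}
After op 14 (remove /k): {"f":26,"jcu":88,"mc":32,"qp":91,"qv":92}
After op 15 (add /j 87): {"f":26,"j":87,"jcu":88,"mc":32,"qp":91,"qv":92}
After op 16 (remove /qv): {"f":26,"j":87,"jcu":88,"mc":32,"qp":91}
After op 17 (add /kf 54): {"f":26,"j":87,"jcu":88,"kf":54,"mc":32,"qp":91}
After op 18 (replace /qp 50): {"f":26,"j":87,"jcu":88,"kf":54,"mc":32,"qp":50}
After op 19 (remove /jcu): {"f":26,"j":87,"kf":54,"mc":32,"qp":50}
After op 20 (add /y 54): {"f":26,"j":87,"kf":54,"mc":32,"qp":50,"y":54}
After op 21 (replace /f 22): {"f":22,"j":87,"kf":54,"mc":32,"qp":50,"y":54}
After op 22 (replace /j 5): {"f":22,"j":5,"kf":54,"mc":32,"qp":50,"y":54}
After op 23 (add /j 55): {"f":22,"j":55,"kf":54,"mc":32,"qp":50,"y":54}
Value at /mc: 32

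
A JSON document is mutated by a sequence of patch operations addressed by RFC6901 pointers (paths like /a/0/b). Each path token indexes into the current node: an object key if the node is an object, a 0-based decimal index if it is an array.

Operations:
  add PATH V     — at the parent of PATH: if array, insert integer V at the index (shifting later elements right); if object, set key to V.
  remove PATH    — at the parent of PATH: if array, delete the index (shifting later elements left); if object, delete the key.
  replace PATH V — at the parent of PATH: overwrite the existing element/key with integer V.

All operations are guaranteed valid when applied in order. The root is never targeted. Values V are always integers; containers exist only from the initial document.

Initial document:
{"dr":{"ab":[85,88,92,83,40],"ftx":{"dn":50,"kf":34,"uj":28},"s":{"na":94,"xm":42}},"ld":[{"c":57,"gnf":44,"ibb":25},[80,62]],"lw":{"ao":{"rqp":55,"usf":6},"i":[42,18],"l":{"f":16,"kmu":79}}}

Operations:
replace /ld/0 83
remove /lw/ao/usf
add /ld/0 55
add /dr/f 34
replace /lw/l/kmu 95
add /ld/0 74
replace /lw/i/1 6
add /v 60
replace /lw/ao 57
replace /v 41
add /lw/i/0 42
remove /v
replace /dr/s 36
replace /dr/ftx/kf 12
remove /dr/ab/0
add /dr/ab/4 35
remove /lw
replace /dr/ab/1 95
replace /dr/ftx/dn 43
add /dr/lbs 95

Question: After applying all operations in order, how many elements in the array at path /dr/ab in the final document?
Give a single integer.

After op 1 (replace /ld/0 83): {"dr":{"ab":[85,88,92,83,40],"ftx":{"dn":50,"kf":34,"uj":28},"s":{"na":94,"xm":42}},"ld":[83,[80,62]],"lw":{"ao":{"rqp":55,"usf":6},"i":[42,18],"l":{"f":16,"kmu":79}}}
After op 2 (remove /lw/ao/usf): {"dr":{"ab":[85,88,92,83,40],"ftx":{"dn":50,"kf":34,"uj":28},"s":{"na":94,"xm":42}},"ld":[83,[80,62]],"lw":{"ao":{"rqp":55},"i":[42,18],"l":{"f":16,"kmu":79}}}
After op 3 (add /ld/0 55): {"dr":{"ab":[85,88,92,83,40],"ftx":{"dn":50,"kf":34,"uj":28},"s":{"na":94,"xm":42}},"ld":[55,83,[80,62]],"lw":{"ao":{"rqp":55},"i":[42,18],"l":{"f":16,"kmu":79}}}
After op 4 (add /dr/f 34): {"dr":{"ab":[85,88,92,83,40],"f":34,"ftx":{"dn":50,"kf":34,"uj":28},"s":{"na":94,"xm":42}},"ld":[55,83,[80,62]],"lw":{"ao":{"rqp":55},"i":[42,18],"l":{"f":16,"kmu":79}}}
After op 5 (replace /lw/l/kmu 95): {"dr":{"ab":[85,88,92,83,40],"f":34,"ftx":{"dn":50,"kf":34,"uj":28},"s":{"na":94,"xm":42}},"ld":[55,83,[80,62]],"lw":{"ao":{"rqp":55},"i":[42,18],"l":{"f":16,"kmu":95}}}
After op 6 (add /ld/0 74): {"dr":{"ab":[85,88,92,83,40],"f":34,"ftx":{"dn":50,"kf":34,"uj":28},"s":{"na":94,"xm":42}},"ld":[74,55,83,[80,62]],"lw":{"ao":{"rqp":55},"i":[42,18],"l":{"f":16,"kmu":95}}}
After op 7 (replace /lw/i/1 6): {"dr":{"ab":[85,88,92,83,40],"f":34,"ftx":{"dn":50,"kf":34,"uj":28},"s":{"na":94,"xm":42}},"ld":[74,55,83,[80,62]],"lw":{"ao":{"rqp":55},"i":[42,6],"l":{"f":16,"kmu":95}}}
After op 8 (add /v 60): {"dr":{"ab":[85,88,92,83,40],"f":34,"ftx":{"dn":50,"kf":34,"uj":28},"s":{"na":94,"xm":42}},"ld":[74,55,83,[80,62]],"lw":{"ao":{"rqp":55},"i":[42,6],"l":{"f":16,"kmu":95}},"v":60}
After op 9 (replace /lw/ao 57): {"dr":{"ab":[85,88,92,83,40],"f":34,"ftx":{"dn":50,"kf":34,"uj":28},"s":{"na":94,"xm":42}},"ld":[74,55,83,[80,62]],"lw":{"ao":57,"i":[42,6],"l":{"f":16,"kmu":95}},"v":60}
After op 10 (replace /v 41): {"dr":{"ab":[85,88,92,83,40],"f":34,"ftx":{"dn":50,"kf":34,"uj":28},"s":{"na":94,"xm":42}},"ld":[74,55,83,[80,62]],"lw":{"ao":57,"i":[42,6],"l":{"f":16,"kmu":95}},"v":41}
After op 11 (add /lw/i/0 42): {"dr":{"ab":[85,88,92,83,40],"f":34,"ftx":{"dn":50,"kf":34,"uj":28},"s":{"na":94,"xm":42}},"ld":[74,55,83,[80,62]],"lw":{"ao":57,"i":[42,42,6],"l":{"f":16,"kmu":95}},"v":41}
After op 12 (remove /v): {"dr":{"ab":[85,88,92,83,40],"f":34,"ftx":{"dn":50,"kf":34,"uj":28},"s":{"na":94,"xm":42}},"ld":[74,55,83,[80,62]],"lw":{"ao":57,"i":[42,42,6],"l":{"f":16,"kmu":95}}}
After op 13 (replace /dr/s 36): {"dr":{"ab":[85,88,92,83,40],"f":34,"ftx":{"dn":50,"kf":34,"uj":28},"s":36},"ld":[74,55,83,[80,62]],"lw":{"ao":57,"i":[42,42,6],"l":{"f":16,"kmu":95}}}
After op 14 (replace /dr/ftx/kf 12): {"dr":{"ab":[85,88,92,83,40],"f":34,"ftx":{"dn":50,"kf":12,"uj":28},"s":36},"ld":[74,55,83,[80,62]],"lw":{"ao":57,"i":[42,42,6],"l":{"f":16,"kmu":95}}}
After op 15 (remove /dr/ab/0): {"dr":{"ab":[88,92,83,40],"f":34,"ftx":{"dn":50,"kf":12,"uj":28},"s":36},"ld":[74,55,83,[80,62]],"lw":{"ao":57,"i":[42,42,6],"l":{"f":16,"kmu":95}}}
After op 16 (add /dr/ab/4 35): {"dr":{"ab":[88,92,83,40,35],"f":34,"ftx":{"dn":50,"kf":12,"uj":28},"s":36},"ld":[74,55,83,[80,62]],"lw":{"ao":57,"i":[42,42,6],"l":{"f":16,"kmu":95}}}
After op 17 (remove /lw): {"dr":{"ab":[88,92,83,40,35],"f":34,"ftx":{"dn":50,"kf":12,"uj":28},"s":36},"ld":[74,55,83,[80,62]]}
After op 18 (replace /dr/ab/1 95): {"dr":{"ab":[88,95,83,40,35],"f":34,"ftx":{"dn":50,"kf":12,"uj":28},"s":36},"ld":[74,55,83,[80,62]]}
After op 19 (replace /dr/ftx/dn 43): {"dr":{"ab":[88,95,83,40,35],"f":34,"ftx":{"dn":43,"kf":12,"uj":28},"s":36},"ld":[74,55,83,[80,62]]}
After op 20 (add /dr/lbs 95): {"dr":{"ab":[88,95,83,40,35],"f":34,"ftx":{"dn":43,"kf":12,"uj":28},"lbs":95,"s":36},"ld":[74,55,83,[80,62]]}
Size at path /dr/ab: 5

Answer: 5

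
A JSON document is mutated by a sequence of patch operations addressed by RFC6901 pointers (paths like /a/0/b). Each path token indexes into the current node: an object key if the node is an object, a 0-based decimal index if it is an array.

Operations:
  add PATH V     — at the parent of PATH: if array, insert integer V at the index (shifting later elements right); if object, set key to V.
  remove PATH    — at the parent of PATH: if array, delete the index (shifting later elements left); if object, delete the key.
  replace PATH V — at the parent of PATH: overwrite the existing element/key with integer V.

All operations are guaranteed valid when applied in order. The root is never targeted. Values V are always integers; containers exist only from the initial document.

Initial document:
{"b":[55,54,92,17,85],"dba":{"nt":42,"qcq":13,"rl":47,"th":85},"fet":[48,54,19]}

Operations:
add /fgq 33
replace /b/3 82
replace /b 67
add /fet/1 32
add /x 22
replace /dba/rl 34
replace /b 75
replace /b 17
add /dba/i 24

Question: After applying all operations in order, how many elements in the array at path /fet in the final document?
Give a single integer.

After op 1 (add /fgq 33): {"b":[55,54,92,17,85],"dba":{"nt":42,"qcq":13,"rl":47,"th":85},"fet":[48,54,19],"fgq":33}
After op 2 (replace /b/3 82): {"b":[55,54,92,82,85],"dba":{"nt":42,"qcq":13,"rl":47,"th":85},"fet":[48,54,19],"fgq":33}
After op 3 (replace /b 67): {"b":67,"dba":{"nt":42,"qcq":13,"rl":47,"th":85},"fet":[48,54,19],"fgq":33}
After op 4 (add /fet/1 32): {"b":67,"dba":{"nt":42,"qcq":13,"rl":47,"th":85},"fet":[48,32,54,19],"fgq":33}
After op 5 (add /x 22): {"b":67,"dba":{"nt":42,"qcq":13,"rl":47,"th":85},"fet":[48,32,54,19],"fgq":33,"x":22}
After op 6 (replace /dba/rl 34): {"b":67,"dba":{"nt":42,"qcq":13,"rl":34,"th":85},"fet":[48,32,54,19],"fgq":33,"x":22}
After op 7 (replace /b 75): {"b":75,"dba":{"nt":42,"qcq":13,"rl":34,"th":85},"fet":[48,32,54,19],"fgq":33,"x":22}
After op 8 (replace /b 17): {"b":17,"dba":{"nt":42,"qcq":13,"rl":34,"th":85},"fet":[48,32,54,19],"fgq":33,"x":22}
After op 9 (add /dba/i 24): {"b":17,"dba":{"i":24,"nt":42,"qcq":13,"rl":34,"th":85},"fet":[48,32,54,19],"fgq":33,"x":22}
Size at path /fet: 4

Answer: 4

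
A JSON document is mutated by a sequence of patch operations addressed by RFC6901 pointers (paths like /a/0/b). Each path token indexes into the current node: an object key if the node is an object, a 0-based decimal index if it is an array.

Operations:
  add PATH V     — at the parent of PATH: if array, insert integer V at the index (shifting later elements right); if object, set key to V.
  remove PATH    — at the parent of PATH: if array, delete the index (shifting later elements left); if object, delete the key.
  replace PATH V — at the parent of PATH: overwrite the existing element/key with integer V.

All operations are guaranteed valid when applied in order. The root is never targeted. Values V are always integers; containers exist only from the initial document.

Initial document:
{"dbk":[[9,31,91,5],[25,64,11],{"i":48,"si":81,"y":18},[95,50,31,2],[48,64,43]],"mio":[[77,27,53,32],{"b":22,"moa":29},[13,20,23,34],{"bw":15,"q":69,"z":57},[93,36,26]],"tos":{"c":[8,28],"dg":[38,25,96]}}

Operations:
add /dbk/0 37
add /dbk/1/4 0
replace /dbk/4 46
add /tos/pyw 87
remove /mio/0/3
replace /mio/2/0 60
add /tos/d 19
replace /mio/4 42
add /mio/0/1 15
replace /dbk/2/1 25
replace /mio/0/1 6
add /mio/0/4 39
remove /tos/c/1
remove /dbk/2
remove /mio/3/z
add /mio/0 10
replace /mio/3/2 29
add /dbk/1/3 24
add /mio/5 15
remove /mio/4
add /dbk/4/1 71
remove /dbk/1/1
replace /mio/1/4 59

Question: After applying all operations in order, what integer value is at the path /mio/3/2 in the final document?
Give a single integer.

Answer: 29

Derivation:
After op 1 (add /dbk/0 37): {"dbk":[37,[9,31,91,5],[25,64,11],{"i":48,"si":81,"y":18},[95,50,31,2],[48,64,43]],"mio":[[77,27,53,32],{"b":22,"moa":29},[13,20,23,34],{"bw":15,"q":69,"z":57},[93,36,26]],"tos":{"c":[8,28],"dg":[38,25,96]}}
After op 2 (add /dbk/1/4 0): {"dbk":[37,[9,31,91,5,0],[25,64,11],{"i":48,"si":81,"y":18},[95,50,31,2],[48,64,43]],"mio":[[77,27,53,32],{"b":22,"moa":29},[13,20,23,34],{"bw":15,"q":69,"z":57},[93,36,26]],"tos":{"c":[8,28],"dg":[38,25,96]}}
After op 3 (replace /dbk/4 46): {"dbk":[37,[9,31,91,5,0],[25,64,11],{"i":48,"si":81,"y":18},46,[48,64,43]],"mio":[[77,27,53,32],{"b":22,"moa":29},[13,20,23,34],{"bw":15,"q":69,"z":57},[93,36,26]],"tos":{"c":[8,28],"dg":[38,25,96]}}
After op 4 (add /tos/pyw 87): {"dbk":[37,[9,31,91,5,0],[25,64,11],{"i":48,"si":81,"y":18},46,[48,64,43]],"mio":[[77,27,53,32],{"b":22,"moa":29},[13,20,23,34],{"bw":15,"q":69,"z":57},[93,36,26]],"tos":{"c":[8,28],"dg":[38,25,96],"pyw":87}}
After op 5 (remove /mio/0/3): {"dbk":[37,[9,31,91,5,0],[25,64,11],{"i":48,"si":81,"y":18},46,[48,64,43]],"mio":[[77,27,53],{"b":22,"moa":29},[13,20,23,34],{"bw":15,"q":69,"z":57},[93,36,26]],"tos":{"c":[8,28],"dg":[38,25,96],"pyw":87}}
After op 6 (replace /mio/2/0 60): {"dbk":[37,[9,31,91,5,0],[25,64,11],{"i":48,"si":81,"y":18},46,[48,64,43]],"mio":[[77,27,53],{"b":22,"moa":29},[60,20,23,34],{"bw":15,"q":69,"z":57},[93,36,26]],"tos":{"c":[8,28],"dg":[38,25,96],"pyw":87}}
After op 7 (add /tos/d 19): {"dbk":[37,[9,31,91,5,0],[25,64,11],{"i":48,"si":81,"y":18},46,[48,64,43]],"mio":[[77,27,53],{"b":22,"moa":29},[60,20,23,34],{"bw":15,"q":69,"z":57},[93,36,26]],"tos":{"c":[8,28],"d":19,"dg":[38,25,96],"pyw":87}}
After op 8 (replace /mio/4 42): {"dbk":[37,[9,31,91,5,0],[25,64,11],{"i":48,"si":81,"y":18},46,[48,64,43]],"mio":[[77,27,53],{"b":22,"moa":29},[60,20,23,34],{"bw":15,"q":69,"z":57},42],"tos":{"c":[8,28],"d":19,"dg":[38,25,96],"pyw":87}}
After op 9 (add /mio/0/1 15): {"dbk":[37,[9,31,91,5,0],[25,64,11],{"i":48,"si":81,"y":18},46,[48,64,43]],"mio":[[77,15,27,53],{"b":22,"moa":29},[60,20,23,34],{"bw":15,"q":69,"z":57},42],"tos":{"c":[8,28],"d":19,"dg":[38,25,96],"pyw":87}}
After op 10 (replace /dbk/2/1 25): {"dbk":[37,[9,31,91,5,0],[25,25,11],{"i":48,"si":81,"y":18},46,[48,64,43]],"mio":[[77,15,27,53],{"b":22,"moa":29},[60,20,23,34],{"bw":15,"q":69,"z":57},42],"tos":{"c":[8,28],"d":19,"dg":[38,25,96],"pyw":87}}
After op 11 (replace /mio/0/1 6): {"dbk":[37,[9,31,91,5,0],[25,25,11],{"i":48,"si":81,"y":18},46,[48,64,43]],"mio":[[77,6,27,53],{"b":22,"moa":29},[60,20,23,34],{"bw":15,"q":69,"z":57},42],"tos":{"c":[8,28],"d":19,"dg":[38,25,96],"pyw":87}}
After op 12 (add /mio/0/4 39): {"dbk":[37,[9,31,91,5,0],[25,25,11],{"i":48,"si":81,"y":18},46,[48,64,43]],"mio":[[77,6,27,53,39],{"b":22,"moa":29},[60,20,23,34],{"bw":15,"q":69,"z":57},42],"tos":{"c":[8,28],"d":19,"dg":[38,25,96],"pyw":87}}
After op 13 (remove /tos/c/1): {"dbk":[37,[9,31,91,5,0],[25,25,11],{"i":48,"si":81,"y":18},46,[48,64,43]],"mio":[[77,6,27,53,39],{"b":22,"moa":29},[60,20,23,34],{"bw":15,"q":69,"z":57},42],"tos":{"c":[8],"d":19,"dg":[38,25,96],"pyw":87}}
After op 14 (remove /dbk/2): {"dbk":[37,[9,31,91,5,0],{"i":48,"si":81,"y":18},46,[48,64,43]],"mio":[[77,6,27,53,39],{"b":22,"moa":29},[60,20,23,34],{"bw":15,"q":69,"z":57},42],"tos":{"c":[8],"d":19,"dg":[38,25,96],"pyw":87}}
After op 15 (remove /mio/3/z): {"dbk":[37,[9,31,91,5,0],{"i":48,"si":81,"y":18},46,[48,64,43]],"mio":[[77,6,27,53,39],{"b":22,"moa":29},[60,20,23,34],{"bw":15,"q":69},42],"tos":{"c":[8],"d":19,"dg":[38,25,96],"pyw":87}}
After op 16 (add /mio/0 10): {"dbk":[37,[9,31,91,5,0],{"i":48,"si":81,"y":18},46,[48,64,43]],"mio":[10,[77,6,27,53,39],{"b":22,"moa":29},[60,20,23,34],{"bw":15,"q":69},42],"tos":{"c":[8],"d":19,"dg":[38,25,96],"pyw":87}}
After op 17 (replace /mio/3/2 29): {"dbk":[37,[9,31,91,5,0],{"i":48,"si":81,"y":18},46,[48,64,43]],"mio":[10,[77,6,27,53,39],{"b":22,"moa":29},[60,20,29,34],{"bw":15,"q":69},42],"tos":{"c":[8],"d":19,"dg":[38,25,96],"pyw":87}}
After op 18 (add /dbk/1/3 24): {"dbk":[37,[9,31,91,24,5,0],{"i":48,"si":81,"y":18},46,[48,64,43]],"mio":[10,[77,6,27,53,39],{"b":22,"moa":29},[60,20,29,34],{"bw":15,"q":69},42],"tos":{"c":[8],"d":19,"dg":[38,25,96],"pyw":87}}
After op 19 (add /mio/5 15): {"dbk":[37,[9,31,91,24,5,0],{"i":48,"si":81,"y":18},46,[48,64,43]],"mio":[10,[77,6,27,53,39],{"b":22,"moa":29},[60,20,29,34],{"bw":15,"q":69},15,42],"tos":{"c":[8],"d":19,"dg":[38,25,96],"pyw":87}}
After op 20 (remove /mio/4): {"dbk":[37,[9,31,91,24,5,0],{"i":48,"si":81,"y":18},46,[48,64,43]],"mio":[10,[77,6,27,53,39],{"b":22,"moa":29},[60,20,29,34],15,42],"tos":{"c":[8],"d":19,"dg":[38,25,96],"pyw":87}}
After op 21 (add /dbk/4/1 71): {"dbk":[37,[9,31,91,24,5,0],{"i":48,"si":81,"y":18},46,[48,71,64,43]],"mio":[10,[77,6,27,53,39],{"b":22,"moa":29},[60,20,29,34],15,42],"tos":{"c":[8],"d":19,"dg":[38,25,96],"pyw":87}}
After op 22 (remove /dbk/1/1): {"dbk":[37,[9,91,24,5,0],{"i":48,"si":81,"y":18},46,[48,71,64,43]],"mio":[10,[77,6,27,53,39],{"b":22,"moa":29},[60,20,29,34],15,42],"tos":{"c":[8],"d":19,"dg":[38,25,96],"pyw":87}}
After op 23 (replace /mio/1/4 59): {"dbk":[37,[9,91,24,5,0],{"i":48,"si":81,"y":18},46,[48,71,64,43]],"mio":[10,[77,6,27,53,59],{"b":22,"moa":29},[60,20,29,34],15,42],"tos":{"c":[8],"d":19,"dg":[38,25,96],"pyw":87}}
Value at /mio/3/2: 29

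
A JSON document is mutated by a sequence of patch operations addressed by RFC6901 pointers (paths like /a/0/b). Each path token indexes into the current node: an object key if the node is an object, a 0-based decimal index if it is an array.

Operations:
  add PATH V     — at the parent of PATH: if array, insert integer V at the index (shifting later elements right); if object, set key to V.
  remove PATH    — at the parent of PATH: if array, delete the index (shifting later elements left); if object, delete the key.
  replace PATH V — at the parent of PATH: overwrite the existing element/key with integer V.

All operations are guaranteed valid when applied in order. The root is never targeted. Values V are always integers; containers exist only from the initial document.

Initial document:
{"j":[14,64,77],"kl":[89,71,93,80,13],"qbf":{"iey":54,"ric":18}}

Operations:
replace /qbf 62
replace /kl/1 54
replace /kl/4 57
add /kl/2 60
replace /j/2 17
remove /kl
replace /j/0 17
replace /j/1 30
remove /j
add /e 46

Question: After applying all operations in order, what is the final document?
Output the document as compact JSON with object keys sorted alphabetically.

After op 1 (replace /qbf 62): {"j":[14,64,77],"kl":[89,71,93,80,13],"qbf":62}
After op 2 (replace /kl/1 54): {"j":[14,64,77],"kl":[89,54,93,80,13],"qbf":62}
After op 3 (replace /kl/4 57): {"j":[14,64,77],"kl":[89,54,93,80,57],"qbf":62}
After op 4 (add /kl/2 60): {"j":[14,64,77],"kl":[89,54,60,93,80,57],"qbf":62}
After op 5 (replace /j/2 17): {"j":[14,64,17],"kl":[89,54,60,93,80,57],"qbf":62}
After op 6 (remove /kl): {"j":[14,64,17],"qbf":62}
After op 7 (replace /j/0 17): {"j":[17,64,17],"qbf":62}
After op 8 (replace /j/1 30): {"j":[17,30,17],"qbf":62}
After op 9 (remove /j): {"qbf":62}
After op 10 (add /e 46): {"e":46,"qbf":62}

Answer: {"e":46,"qbf":62}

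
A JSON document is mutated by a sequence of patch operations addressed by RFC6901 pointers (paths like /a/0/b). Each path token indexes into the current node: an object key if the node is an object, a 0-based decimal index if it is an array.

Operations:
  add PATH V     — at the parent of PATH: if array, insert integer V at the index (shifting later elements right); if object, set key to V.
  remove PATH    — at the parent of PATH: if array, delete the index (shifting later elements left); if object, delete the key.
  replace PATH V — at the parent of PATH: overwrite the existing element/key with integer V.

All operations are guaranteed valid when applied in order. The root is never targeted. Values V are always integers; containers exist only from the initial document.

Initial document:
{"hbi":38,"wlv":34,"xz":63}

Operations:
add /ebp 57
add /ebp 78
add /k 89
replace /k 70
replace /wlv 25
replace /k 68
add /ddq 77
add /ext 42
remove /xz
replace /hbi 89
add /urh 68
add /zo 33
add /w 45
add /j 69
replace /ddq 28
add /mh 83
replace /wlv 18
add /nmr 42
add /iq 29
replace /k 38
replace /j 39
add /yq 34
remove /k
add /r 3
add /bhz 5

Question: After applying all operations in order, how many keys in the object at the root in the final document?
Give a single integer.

After op 1 (add /ebp 57): {"ebp":57,"hbi":38,"wlv":34,"xz":63}
After op 2 (add /ebp 78): {"ebp":78,"hbi":38,"wlv":34,"xz":63}
After op 3 (add /k 89): {"ebp":78,"hbi":38,"k":89,"wlv":34,"xz":63}
After op 4 (replace /k 70): {"ebp":78,"hbi":38,"k":70,"wlv":34,"xz":63}
After op 5 (replace /wlv 25): {"ebp":78,"hbi":38,"k":70,"wlv":25,"xz":63}
After op 6 (replace /k 68): {"ebp":78,"hbi":38,"k":68,"wlv":25,"xz":63}
After op 7 (add /ddq 77): {"ddq":77,"ebp":78,"hbi":38,"k":68,"wlv":25,"xz":63}
After op 8 (add /ext 42): {"ddq":77,"ebp":78,"ext":42,"hbi":38,"k":68,"wlv":25,"xz":63}
After op 9 (remove /xz): {"ddq":77,"ebp":78,"ext":42,"hbi":38,"k":68,"wlv":25}
After op 10 (replace /hbi 89): {"ddq":77,"ebp":78,"ext":42,"hbi":89,"k":68,"wlv":25}
After op 11 (add /urh 68): {"ddq":77,"ebp":78,"ext":42,"hbi":89,"k":68,"urh":68,"wlv":25}
After op 12 (add /zo 33): {"ddq":77,"ebp":78,"ext":42,"hbi":89,"k":68,"urh":68,"wlv":25,"zo":33}
After op 13 (add /w 45): {"ddq":77,"ebp":78,"ext":42,"hbi":89,"k":68,"urh":68,"w":45,"wlv":25,"zo":33}
After op 14 (add /j 69): {"ddq":77,"ebp":78,"ext":42,"hbi":89,"j":69,"k":68,"urh":68,"w":45,"wlv":25,"zo":33}
After op 15 (replace /ddq 28): {"ddq":28,"ebp":78,"ext":42,"hbi":89,"j":69,"k":68,"urh":68,"w":45,"wlv":25,"zo":33}
After op 16 (add /mh 83): {"ddq":28,"ebp":78,"ext":42,"hbi":89,"j":69,"k":68,"mh":83,"urh":68,"w":45,"wlv":25,"zo":33}
After op 17 (replace /wlv 18): {"ddq":28,"ebp":78,"ext":42,"hbi":89,"j":69,"k":68,"mh":83,"urh":68,"w":45,"wlv":18,"zo":33}
After op 18 (add /nmr 42): {"ddq":28,"ebp":78,"ext":42,"hbi":89,"j":69,"k":68,"mh":83,"nmr":42,"urh":68,"w":45,"wlv":18,"zo":33}
After op 19 (add /iq 29): {"ddq":28,"ebp":78,"ext":42,"hbi":89,"iq":29,"j":69,"k":68,"mh":83,"nmr":42,"urh":68,"w":45,"wlv":18,"zo":33}
After op 20 (replace /k 38): {"ddq":28,"ebp":78,"ext":42,"hbi":89,"iq":29,"j":69,"k":38,"mh":83,"nmr":42,"urh":68,"w":45,"wlv":18,"zo":33}
After op 21 (replace /j 39): {"ddq":28,"ebp":78,"ext":42,"hbi":89,"iq":29,"j":39,"k":38,"mh":83,"nmr":42,"urh":68,"w":45,"wlv":18,"zo":33}
After op 22 (add /yq 34): {"ddq":28,"ebp":78,"ext":42,"hbi":89,"iq":29,"j":39,"k":38,"mh":83,"nmr":42,"urh":68,"w":45,"wlv":18,"yq":34,"zo":33}
After op 23 (remove /k): {"ddq":28,"ebp":78,"ext":42,"hbi":89,"iq":29,"j":39,"mh":83,"nmr":42,"urh":68,"w":45,"wlv":18,"yq":34,"zo":33}
After op 24 (add /r 3): {"ddq":28,"ebp":78,"ext":42,"hbi":89,"iq":29,"j":39,"mh":83,"nmr":42,"r":3,"urh":68,"w":45,"wlv":18,"yq":34,"zo":33}
After op 25 (add /bhz 5): {"bhz":5,"ddq":28,"ebp":78,"ext":42,"hbi":89,"iq":29,"j":39,"mh":83,"nmr":42,"r":3,"urh":68,"w":45,"wlv":18,"yq":34,"zo":33}
Size at the root: 15

Answer: 15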